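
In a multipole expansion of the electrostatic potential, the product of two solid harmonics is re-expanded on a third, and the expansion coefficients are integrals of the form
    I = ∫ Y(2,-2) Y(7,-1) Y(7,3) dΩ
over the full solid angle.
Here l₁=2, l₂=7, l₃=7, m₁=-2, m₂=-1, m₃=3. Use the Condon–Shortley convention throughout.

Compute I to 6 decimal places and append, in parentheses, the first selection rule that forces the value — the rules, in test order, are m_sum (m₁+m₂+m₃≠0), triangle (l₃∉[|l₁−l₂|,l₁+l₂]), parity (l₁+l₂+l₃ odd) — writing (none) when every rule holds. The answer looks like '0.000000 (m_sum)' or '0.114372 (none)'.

Rules hold: Σm=0, L=16 even, 5≤7≤9.
N = 5·15·15 = 1125
Δ = 2!·2!·12!/17! = 1/185640
Racah Σ t=0..2: t=0:+1/2419200 t=1:−1/518400 t=2:+1/2419200 = -1/907200
⇒ 3j(2 7 7; 0 0 0)² = 56/3315, sgn +1
Racah Σ t=2..2: t=2:+1/3870720 = 1/3870720
⇒ 3j(2 7 7; -2 -1 3)² = 135/6188, sgn +1
4πI² = N·(3j₀)²·(3jₘ)² = 20250/48841
I = +1·√(0.414611/4π) = 0.18164160
No selection rule forces the value: the integral is nonzero (none).

0.181642 (none)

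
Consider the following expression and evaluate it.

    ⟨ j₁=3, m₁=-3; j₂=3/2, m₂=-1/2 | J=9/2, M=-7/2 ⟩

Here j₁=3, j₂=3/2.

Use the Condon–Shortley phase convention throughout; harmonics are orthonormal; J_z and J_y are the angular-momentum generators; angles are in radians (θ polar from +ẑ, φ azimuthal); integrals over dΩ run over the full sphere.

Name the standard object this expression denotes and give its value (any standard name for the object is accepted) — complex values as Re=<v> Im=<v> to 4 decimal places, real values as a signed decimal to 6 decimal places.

Clebsch–Gordan coefficient, +√(1/3) ≈ +0.577350

This is a Clebsch–Gordan (vector-coupling) coefficient.
√[10·0!6!3!/10! · 0!6!1!2!1!8!] = √(691200)
  +(−1)^0/∏(0,0,6,1,0,2)! = 1/1440  (running 1/1440)
⟨..|..⟩ = √(691200)·(1/1440) = +0.577350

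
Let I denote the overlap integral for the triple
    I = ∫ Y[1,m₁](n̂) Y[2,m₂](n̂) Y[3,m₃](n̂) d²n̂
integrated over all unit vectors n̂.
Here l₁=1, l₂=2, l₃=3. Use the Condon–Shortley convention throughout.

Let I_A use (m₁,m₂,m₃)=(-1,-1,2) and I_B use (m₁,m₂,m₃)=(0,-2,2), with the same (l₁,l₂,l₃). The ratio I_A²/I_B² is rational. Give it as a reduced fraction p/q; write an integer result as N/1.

l's match ⇒ only the (l;m) 3-j factors differ between A and B.
A: triangle coeff Δ(1,2,3) = 1/105; Σ_t [0,0]: t=0:+1/12 = 1/12; (3j)²=2/21 [(1 2 3; -1 -1 2)], sign=-1
B: triangle coeff Δ(1,2,3) = 1/105; Σ_t [0,0]: t=0:+1/24 = 1/24; (3j)²=1/21 [(1 2 3; 0 -2 2)], sign=-1
I_A²/I_B² = (2/21)/(1/21) = 2/1

2/1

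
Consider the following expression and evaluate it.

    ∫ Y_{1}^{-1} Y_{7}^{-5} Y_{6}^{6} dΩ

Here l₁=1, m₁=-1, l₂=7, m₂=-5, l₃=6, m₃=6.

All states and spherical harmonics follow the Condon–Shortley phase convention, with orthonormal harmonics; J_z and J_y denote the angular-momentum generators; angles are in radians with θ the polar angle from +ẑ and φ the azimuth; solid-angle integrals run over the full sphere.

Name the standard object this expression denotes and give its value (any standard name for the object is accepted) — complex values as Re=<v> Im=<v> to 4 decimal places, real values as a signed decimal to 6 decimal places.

This is a Gaunt coefficient — the integral of a triple product of spherical harmonics over the sphere.
Checks pass: Σm=0; 14 even; l₃=6∈[6,8].
(2·1+1)(2·7+1)(2·6+1) = 585
Δ: 2! 0! 12! / 15! → 1/1365
sum: t=1:−1/518400 = -1/518400
3j²(1 7 6; 0 0 0) = Δ·Π!·Σ² = 7/195  (sign -1)
sum: t=2:+1/958003200 = 1/958003200
3j²(1 7 6; -1 -5 6) = Δ·Π!·Σ² = 1/1365  (sign +1)
combine: 4πI² = 585·7/195·1/1365 = 1/65
take √, sign -1: I = -0.03498955

Gaunt coefficient, -0.034990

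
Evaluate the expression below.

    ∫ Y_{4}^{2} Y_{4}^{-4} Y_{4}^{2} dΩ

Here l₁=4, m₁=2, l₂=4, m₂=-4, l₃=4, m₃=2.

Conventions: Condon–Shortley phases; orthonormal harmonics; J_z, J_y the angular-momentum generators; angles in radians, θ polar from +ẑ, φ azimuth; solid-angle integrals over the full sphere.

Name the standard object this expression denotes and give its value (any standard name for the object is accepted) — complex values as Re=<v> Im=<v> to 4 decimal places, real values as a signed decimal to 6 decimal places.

Gaunt coefficient, +0.190983

This is a Gaunt coefficient — the integral of a triple product of spherical harmonics over the sphere.
Rules hold: Σm=0, L=12 even, 0≤4≤8.
N = 9·9·9 = 729
Δ = 4!·4!·4!/13! = 1/450450
Racah Σ t=0..4: t=0:+1/13824 t=1:−1/216 t=2:+1/64 t=3:−1/216 t=4:+1/13824 = 5/768
⇒ 3j(4 4 4; 0 0 0)² = 18/1001, sgn +1
Racah Σ t=0..0: t=0:+1/2304 = 1/2304
⇒ 3j(4 4 4; 2 -4 2)² = 5/143, sgn +1
4πI² = N·(3j₀)²·(3jₘ)² = 65610/143143
I = +1·√(0.458353/4π) = 0.19098314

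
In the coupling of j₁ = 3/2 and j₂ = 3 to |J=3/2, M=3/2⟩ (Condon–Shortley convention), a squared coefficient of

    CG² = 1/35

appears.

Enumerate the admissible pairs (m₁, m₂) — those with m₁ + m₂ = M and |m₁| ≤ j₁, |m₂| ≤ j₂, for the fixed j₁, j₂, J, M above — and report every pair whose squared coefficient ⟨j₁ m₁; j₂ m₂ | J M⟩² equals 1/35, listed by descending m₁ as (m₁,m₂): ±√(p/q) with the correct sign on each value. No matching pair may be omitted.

(3/2,0): +√(1/35)

Admissible pairs with m₁+m₂ = M = 3/2: (-3/2,3), (-1/2,2), (1/2,1), (3/2,0)
  (m₁,m₂)=(3/2,0): CG² = 1/35, CG = +√(1/35)   ← matches the target
  (m₁,m₂)=(1/2,1): CG² = 4/35, CG = −√(4/35)
  (m₁,m₂)=(-1/2,2): CG² = 2/7, CG = +√(2/7)
  (m₁,m₂)=(-3/2,3): CG² = 4/7, CG = −√(4/7)
Pairs with CG² = 1/35: (3/2,0): +√(1/35)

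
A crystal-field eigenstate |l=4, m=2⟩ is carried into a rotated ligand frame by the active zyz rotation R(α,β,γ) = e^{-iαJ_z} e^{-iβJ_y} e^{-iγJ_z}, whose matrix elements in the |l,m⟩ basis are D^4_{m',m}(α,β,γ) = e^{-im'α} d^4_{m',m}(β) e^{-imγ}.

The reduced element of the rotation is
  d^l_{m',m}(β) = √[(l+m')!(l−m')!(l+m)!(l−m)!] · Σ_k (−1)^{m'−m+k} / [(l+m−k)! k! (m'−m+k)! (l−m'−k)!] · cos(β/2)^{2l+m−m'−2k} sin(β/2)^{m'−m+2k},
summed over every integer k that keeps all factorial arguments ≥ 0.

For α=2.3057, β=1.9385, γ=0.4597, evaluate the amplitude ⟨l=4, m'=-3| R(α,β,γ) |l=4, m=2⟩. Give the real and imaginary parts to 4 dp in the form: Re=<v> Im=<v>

Re=0.2175 Im=-0.0638

Split into d^4_{-3,2}(β=1.9385) × two z-phases.
With c≡cos(β/2)=0.565918 and s≡sin(β/2)=0.824462, N=[1·5040·720·2]^{1/2}=2693.993318
Admissible k: 5..6 (factorial args all ≥0)
  k=5: (−1)^0·2693.9933/(240)·0.5659^3·0.8245^5 = +0.774993
  k=6: (−1)^1·2693.9933/(720)·0.5659^1·0.8245^7 = -0.548290
d^4_{-3,2}(1.9385) = +0.774993 -0.548290 = +0.226703
Phases: e^{-i·(-3)·2.3057}=+0.805715+0.592303i, e^{-i·(2)·0.4597}=+0.606297-0.795238i ⇒ D=+0.217527-0.063845i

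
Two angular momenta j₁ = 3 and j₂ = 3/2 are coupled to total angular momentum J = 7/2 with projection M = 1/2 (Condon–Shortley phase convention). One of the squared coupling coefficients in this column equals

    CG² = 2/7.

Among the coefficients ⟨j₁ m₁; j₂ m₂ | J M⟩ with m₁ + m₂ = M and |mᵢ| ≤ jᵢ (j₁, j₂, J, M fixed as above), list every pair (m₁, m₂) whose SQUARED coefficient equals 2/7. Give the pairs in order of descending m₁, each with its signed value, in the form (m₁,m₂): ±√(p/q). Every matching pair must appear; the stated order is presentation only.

(1,-1/2): +√(2/7)

Admissible pairs with m₁+m₂ = M = 1/2: (-1,3/2), (0,1/2), (1,-1/2), (2,-3/2)
  (m₁,m₂)=(2,-3/2): CG² = 5/21, CG = +√(5/21)
  (m₁,m₂)=(1,-1/2): CG² = 2/7, CG = +√(2/7)   ← matches the target
  (m₁,m₂)=(0,1/2): CG² = 2/21, CG = −√(2/21)
  (m₁,m₂)=(-1,3/2): CG² = 8/21, CG = −√(8/21)
Pairs with CG² = 2/7: (1,-1/2): +√(2/7)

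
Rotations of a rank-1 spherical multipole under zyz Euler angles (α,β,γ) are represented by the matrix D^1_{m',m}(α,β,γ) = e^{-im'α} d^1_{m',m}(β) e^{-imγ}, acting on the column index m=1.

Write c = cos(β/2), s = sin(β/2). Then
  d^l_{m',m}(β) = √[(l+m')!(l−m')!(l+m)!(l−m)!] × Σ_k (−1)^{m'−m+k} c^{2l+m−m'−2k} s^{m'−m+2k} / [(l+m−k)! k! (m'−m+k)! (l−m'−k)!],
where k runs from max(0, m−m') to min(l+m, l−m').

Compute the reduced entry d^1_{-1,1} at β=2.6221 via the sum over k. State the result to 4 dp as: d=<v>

d=0.9340

d^1_{-1,1}(β=2.6221) via the finite sum:
c=cos(2.622100/2)=0.256835, s=sin(2.622100/2)=0.966455; N=√[1·2·2·1]=2.000000
k: max(0,(1)−(-1))=2 … min(1+(1),1−(-1))=2
  k=2: (−1)^0·2.0000/(2)·0.2568^0·0.9665^2 = +0.934036
d^1_{-1,1}(2.6221) = +0.934036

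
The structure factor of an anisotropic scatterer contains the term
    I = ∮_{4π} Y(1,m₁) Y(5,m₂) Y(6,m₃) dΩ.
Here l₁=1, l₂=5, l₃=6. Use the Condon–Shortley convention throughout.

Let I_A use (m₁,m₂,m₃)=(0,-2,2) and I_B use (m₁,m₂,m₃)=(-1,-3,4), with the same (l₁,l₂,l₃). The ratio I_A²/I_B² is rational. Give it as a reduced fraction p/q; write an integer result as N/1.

l's match ⇒ only the (l;m) 3-j factors differ between A and B.
A: triangle coeff Δ(1,5,6) = 1/858; Σ_t [0,0]: t=0:+1/30240 = 1/30240; (3j)²=16/429 [(1 5 6; 0 -2 2)], sign=+1
B: triangle coeff Δ(1,5,6) = 1/858; Σ_t [0,0]: t=0:+1/161280 = 1/161280; (3j)²=15/286 [(1 5 6; -1 -3 4)], sign=+1
I_A²/I_B² = (16/429)/(15/286) = 32/45

32/45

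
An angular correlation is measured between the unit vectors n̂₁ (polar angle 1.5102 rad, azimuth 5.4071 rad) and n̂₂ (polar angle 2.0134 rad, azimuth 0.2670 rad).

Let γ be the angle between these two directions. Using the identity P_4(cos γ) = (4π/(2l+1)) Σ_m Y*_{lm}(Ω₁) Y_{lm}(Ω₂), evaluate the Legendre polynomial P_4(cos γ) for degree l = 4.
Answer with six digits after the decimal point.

Addition theorem: P_4(cos γ) = (4π/9) Σ_m Y*_{lm}(Ω₁) Y_{lm}(Ω₂), m = −4…4:
  term(m=-4) = (-0.018094, 0.128353)   from Y*(Ω₁)=(-0.410706, 0.155881), Y(Ω₂)=(0.142188, -0.258552)
  term(m=-3) = (0.028594, -0.008460)   from Y*(Ω₁)=(-0.065668, -0.037020), Y(Ω₂)=(-0.275309, 0.284036)
  term(m=-2) = (0.016527, 0.019020)   from Y*(Ω₁)=(0.058577, 0.319413), Y(Ω₂)=(0.066788, -0.039492)
  term(m=-1) = (-0.011085, 0.024316)   from Y*(Ω₁)=(-0.054451, 0.065345), Y(Ω₂)=(0.303051, -0.082894)
  term(m=+0) = (-0.042870, 0.000000)   from Y*(Ω₁)=(0.305768, -0.000000), Y(Ω₂)=(-0.140204, 0.000000)
  term(m=+1) = (-0.011085, -0.024316)   from Y*(Ω₁)=(0.054451, 0.065345), Y(Ω₂)=(-0.303051, -0.082894)
  term(m=+2) = (0.016527, -0.019020)   from Y*(Ω₁)=(0.058577, -0.319413), Y(Ω₂)=(0.066788, 0.039492)
  term(m=+3) = (0.028594, 0.008460)   from Y*(Ω₁)=(0.065668, -0.037020), Y(Ω₂)=(0.275309, 0.284036)
  term(m=+4) = (-0.018094, -0.128353)   from Y*(Ω₁)=(-0.410706, -0.155881), Y(Ω₂)=(0.142188, 0.258552)
Accumulated sum (-0.010987, 0.000000); after 4π/(2l+1) scaling, (-0.015340, 0.000000) ⇒ P_4 = -0.015340

-0.015340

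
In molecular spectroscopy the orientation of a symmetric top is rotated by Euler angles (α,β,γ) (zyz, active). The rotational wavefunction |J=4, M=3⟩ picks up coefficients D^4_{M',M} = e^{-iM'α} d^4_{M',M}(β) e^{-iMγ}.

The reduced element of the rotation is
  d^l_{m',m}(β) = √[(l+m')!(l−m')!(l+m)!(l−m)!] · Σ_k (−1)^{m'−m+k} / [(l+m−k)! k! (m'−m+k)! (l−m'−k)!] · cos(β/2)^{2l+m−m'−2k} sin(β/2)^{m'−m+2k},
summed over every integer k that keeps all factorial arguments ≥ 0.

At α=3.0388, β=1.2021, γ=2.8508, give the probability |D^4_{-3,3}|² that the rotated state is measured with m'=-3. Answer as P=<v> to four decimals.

P=0.0211

D^4_{-3,3}(3.0388,1.2021,2.8508) = e^{-i·-3·3.0388}·d^4_{-3,3}(1.2021)·e^{-i·3·2.8508}. Compute d first:
With c≡cos(β/2)=0.824742 and s≡sin(β/2)=0.565509, N=[1·5040·5040·1]^{1/2}=5040.000000
k: max(0,(3)−(-3))=6 … min(4+(3),4−(-3))=7
  k=6: (−1)^0·5040.0000/(720)·0.8247^2·0.5655^6 = +0.155729
  k=7: (−1)^1·5040.0000/(5040)·0.8247^0·0.5655^8 = -0.010460
d^4_{-3,3}(1.2021) = +0.155729 -0.010460 = +0.145270
|D^4_{-3,3}|² = |d^4_{-3,3}(β)|² = (+0.145270)² = 0.021103 (the z-rotation phases have unit modulus)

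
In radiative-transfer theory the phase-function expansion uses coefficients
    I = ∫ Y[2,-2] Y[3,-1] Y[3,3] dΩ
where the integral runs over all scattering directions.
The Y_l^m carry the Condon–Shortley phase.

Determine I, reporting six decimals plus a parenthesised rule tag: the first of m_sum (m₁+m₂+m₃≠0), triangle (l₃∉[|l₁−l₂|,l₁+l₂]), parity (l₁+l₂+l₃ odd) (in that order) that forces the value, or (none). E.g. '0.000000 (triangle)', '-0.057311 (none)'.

0.132981 (none)

Rules hold: Σm=0, L=8 even, 1≤3≤5.
N = 5·7·7 = 245
Δ = 2!·2!·4!/9! = 1/3780
Racah Σ t=0..2: t=0:+1/24 t=1:−1/4 t=2:+1/24 = -1/6
⇒ 3j(2 3 3; 0 0 0)² = 4/105, sgn +1
Racah Σ t=2..2: t=2:+1/96 = 1/96
⇒ 3j(2 3 3; -2 -1 3)² = 1/42, sgn +1
4πI² = N·(3j₀)²·(3jₘ)² = 2/9
I = +1·√(0.222222/4π) = 0.13298076
No selection rule forces the value: the integral is nonzero (none).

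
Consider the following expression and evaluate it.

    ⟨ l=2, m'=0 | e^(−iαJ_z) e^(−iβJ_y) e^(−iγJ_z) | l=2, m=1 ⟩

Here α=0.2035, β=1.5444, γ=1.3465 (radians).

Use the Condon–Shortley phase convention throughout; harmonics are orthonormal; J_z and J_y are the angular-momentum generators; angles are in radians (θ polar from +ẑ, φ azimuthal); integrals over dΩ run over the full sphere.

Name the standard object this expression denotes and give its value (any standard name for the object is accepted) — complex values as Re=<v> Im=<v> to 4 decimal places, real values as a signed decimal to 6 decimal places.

This is a Wigner D-matrix element — the rotation-matrix element ⟨l m'| R(α,β,γ) |l m⟩ in the angular-momentum basis.
First d^2_{0,1}(β=1.5444), then the phase factors e^{-i(0)α} and e^{-i(1)γ}:
Half-angle: c=0.716377, s=0.697713. N=√(2·2·6·1)=4.898979
The bounds max(0,m−m')=1 and min(l+m,l−m')=2 give 2 terms
  k=1: (−1)^0·4.8990/(2)·0.7164^3·0.6977^1 = +0.628316
  k=2: (−1)^1·4.8990/(2)·0.7164^1·0.6977^3 = -0.596002
d^2_{0,1}(1.5444) = +0.628316 -0.596002 = +0.032314
Attach z-rotation phases: D = e^{-i(0)(0.2035)}·(+0.032314)·e^{-i(1)(1.3465)} = +0.007187-0.031504i

Wigner D-matrix element, Re=0.0072 Im=-0.0315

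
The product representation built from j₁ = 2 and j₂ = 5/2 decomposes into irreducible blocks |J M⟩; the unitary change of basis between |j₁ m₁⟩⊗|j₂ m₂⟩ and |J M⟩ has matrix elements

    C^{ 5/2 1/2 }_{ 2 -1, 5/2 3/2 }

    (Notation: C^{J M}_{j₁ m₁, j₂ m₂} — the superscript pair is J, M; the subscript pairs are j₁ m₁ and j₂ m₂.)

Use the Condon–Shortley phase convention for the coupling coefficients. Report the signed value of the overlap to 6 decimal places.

j₁+j₂−J=2  J+j₁−j₂=2  J−j₁+j₂=3  j₁+j₂+J+1=8
(j₁±m₁, j₂±m₂, J±M) = (1,3,4,1,3,2)
P² = 216/35
sum k=1..2:
  [1] −1/12 = -1/12
  [2] +1/4 = 1/4
S = 1/6
C² = P²·S² = 6/35 ; C = +0.414039

+√(6/35) ≈ +0.414039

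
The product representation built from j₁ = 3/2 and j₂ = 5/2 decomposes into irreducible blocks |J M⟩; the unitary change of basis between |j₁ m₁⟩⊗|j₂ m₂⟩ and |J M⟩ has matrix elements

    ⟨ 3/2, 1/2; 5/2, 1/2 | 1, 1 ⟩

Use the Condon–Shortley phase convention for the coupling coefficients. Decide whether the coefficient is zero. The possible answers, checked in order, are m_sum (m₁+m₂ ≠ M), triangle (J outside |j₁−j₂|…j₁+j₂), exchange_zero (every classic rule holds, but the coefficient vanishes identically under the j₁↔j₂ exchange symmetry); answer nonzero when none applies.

m-sum: m₁+m₂ = 1/2+1/2 = 1, M = 1  ✓
triangle: |j₁−j₂| = 1 ≤ J = 1 ≤ j₁+j₂ = 4  ✓
exchange: j₁≠j₂ or m₁≠m₂ — the exchange symmetry imposes no constraint here
value check: CG = −√(3/20) = -0.387298 ≠ 0

nonzero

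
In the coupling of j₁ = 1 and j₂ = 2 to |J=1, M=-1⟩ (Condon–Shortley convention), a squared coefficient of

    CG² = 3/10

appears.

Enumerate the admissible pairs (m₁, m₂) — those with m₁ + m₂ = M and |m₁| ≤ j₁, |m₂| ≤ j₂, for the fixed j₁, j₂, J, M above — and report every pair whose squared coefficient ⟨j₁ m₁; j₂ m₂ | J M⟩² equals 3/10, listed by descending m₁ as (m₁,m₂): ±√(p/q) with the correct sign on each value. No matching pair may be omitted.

(0,-1): −√(3/10)

Admissible pairs with m₁+m₂ = M = -1: (-1,0), (0,-1), (1,-2)
  (m₁,m₂)=(1,-2): CG² = 3/5, CG = +√(3/5)
  (m₁,m₂)=(0,-1): CG² = 3/10, CG = −√(3/10)   ← matches the target
  (m₁,m₂)=(-1,0): CG² = 1/10, CG = +√(1/10)
Pairs with CG² = 3/10: (0,-1): −√(3/10)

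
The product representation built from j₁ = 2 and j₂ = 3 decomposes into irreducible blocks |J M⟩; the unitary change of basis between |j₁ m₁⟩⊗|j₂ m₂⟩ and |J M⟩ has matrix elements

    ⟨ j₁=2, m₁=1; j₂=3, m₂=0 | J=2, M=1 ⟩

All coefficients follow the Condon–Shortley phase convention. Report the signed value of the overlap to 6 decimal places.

-0.534522  (= −√(2/7))

√[5·3!1!3!/8! · 3!1!3!3!3!1!] = √(81/14)
  +(−1)^0/∏(0,3,1,3,0,0)! = 1/36  (running 1/36)
  +(−1)^1/∏(1,2,0,2,1,1)! = -1/4  (running -2/9)
⟨..|..⟩ = √(81/14)·(-2/9) = -0.534522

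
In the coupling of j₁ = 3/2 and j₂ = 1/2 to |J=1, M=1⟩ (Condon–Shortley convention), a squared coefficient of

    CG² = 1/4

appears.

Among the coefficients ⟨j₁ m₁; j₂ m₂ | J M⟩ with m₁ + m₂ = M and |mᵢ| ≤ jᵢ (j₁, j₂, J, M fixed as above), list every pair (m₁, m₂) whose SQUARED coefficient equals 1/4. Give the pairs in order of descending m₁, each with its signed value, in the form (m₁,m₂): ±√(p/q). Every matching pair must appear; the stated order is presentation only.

(1/2,1/2): −√(1/4)

Admissible pairs with m₁+m₂ = M = 1: (1/2,1/2), (3/2,-1/2)
  (m₁,m₂)=(3/2,-1/2): CG² = 3/4, CG = +√(3/4)
  (m₁,m₂)=(1/2,1/2): CG² = 1/4, CG = −√(1/4)   ← matches the target
Pairs with CG² = 1/4: (1/2,1/2): −√(1/4)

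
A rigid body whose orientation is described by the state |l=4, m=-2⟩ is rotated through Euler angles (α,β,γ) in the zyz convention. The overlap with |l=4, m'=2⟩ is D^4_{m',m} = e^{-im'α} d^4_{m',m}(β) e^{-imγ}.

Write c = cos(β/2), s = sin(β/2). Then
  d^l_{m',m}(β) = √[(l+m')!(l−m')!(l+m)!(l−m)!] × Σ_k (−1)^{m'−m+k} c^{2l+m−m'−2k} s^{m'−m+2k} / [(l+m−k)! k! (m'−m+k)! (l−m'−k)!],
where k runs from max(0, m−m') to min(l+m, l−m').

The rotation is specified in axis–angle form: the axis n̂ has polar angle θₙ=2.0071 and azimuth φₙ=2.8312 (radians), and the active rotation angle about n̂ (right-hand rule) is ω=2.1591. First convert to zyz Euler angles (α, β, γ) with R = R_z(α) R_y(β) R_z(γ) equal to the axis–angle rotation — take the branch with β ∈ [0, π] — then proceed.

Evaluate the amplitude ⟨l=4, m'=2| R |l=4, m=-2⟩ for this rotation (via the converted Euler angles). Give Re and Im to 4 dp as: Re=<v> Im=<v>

Axis–angle → zyz. n̂ = (sinθₙcosφₙ, sinθₙsinφₙ, cosθₙ) = (-0.863010, +0.276820, -0.422592), ω = 2.1591.
R = I cosω + sinω [n̂]ₓ + (1−cosω) n̂n̂ᵀ gives
  R = [+0.603156, -0.019927, +0.797374; -0.723022, -0.435796, +0.536023; +0.336811, -0.899825, -0.277261]
β = atan2(√(R₁₃²+R₂₃²), R₃₃) = 1.851738; α = atan2(R₂₃, R₁₃) mod 2π = 0.591848; γ = atan2(R₃₂, −R₃₁) mod 2π = 4.354225
First d^4_{2,-2}(β=1.8517), then the phase factors e^{-i(2)α} and e^{-i(-2)γ}:
c=cos(1.851738/2)=0.601140, s=sin(1.851738/2)=0.799144; N=√[720·2·2·720]=1440.000000
k∈{0,1,2} keeps every argument non-negative
  k=0: (−1)^4·1440.0000/(96)·0.6011^4·0.7991^4 = +0.798902
  k=1: (−1)^5·1440.0000/(120)·0.6011^2·0.7991^6 = -1.129488
  k=2: (−1)^6·1440.0000/(1440)·0.6011^0·0.7991^8 = +0.166341
d^4_{2,-2}(1.8517) = +0.798902 -1.129488 +0.166341 = -0.164245
D = (+0.377506-0.926007i)·(-0.164245)·(-0.754223+0.656619i) = -0.053102-0.155424i

Re=-0.0531 Im=-0.1554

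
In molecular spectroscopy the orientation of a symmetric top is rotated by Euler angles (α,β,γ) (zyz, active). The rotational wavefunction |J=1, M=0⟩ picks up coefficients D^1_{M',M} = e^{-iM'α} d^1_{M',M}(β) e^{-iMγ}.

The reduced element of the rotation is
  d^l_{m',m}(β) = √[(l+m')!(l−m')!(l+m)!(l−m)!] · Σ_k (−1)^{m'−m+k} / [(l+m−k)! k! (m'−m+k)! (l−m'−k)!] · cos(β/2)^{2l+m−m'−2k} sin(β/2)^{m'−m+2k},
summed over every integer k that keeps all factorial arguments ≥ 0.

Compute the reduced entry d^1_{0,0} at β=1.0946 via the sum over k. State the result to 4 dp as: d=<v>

d^1_{0,0}(β=1.0946) via the finite sum:
c=cos(1.094600/2)=0.853933, s=sin(1.094600/2)=0.520384; N=√[1·1·1·1]=1.000000
Admissible k: 0..1 (factorial args all ≥0)
  k=0: (−1)^0·1.0000/(1)·0.8539^2·0.5204^0 = +0.729201
  k=1: (−1)^1·1.0000/(1)·0.8539^0·0.5204^2 = -0.270799
d^1_{0,0}(1.0946) = +0.729201 -0.270799 = +0.458402

d=0.4584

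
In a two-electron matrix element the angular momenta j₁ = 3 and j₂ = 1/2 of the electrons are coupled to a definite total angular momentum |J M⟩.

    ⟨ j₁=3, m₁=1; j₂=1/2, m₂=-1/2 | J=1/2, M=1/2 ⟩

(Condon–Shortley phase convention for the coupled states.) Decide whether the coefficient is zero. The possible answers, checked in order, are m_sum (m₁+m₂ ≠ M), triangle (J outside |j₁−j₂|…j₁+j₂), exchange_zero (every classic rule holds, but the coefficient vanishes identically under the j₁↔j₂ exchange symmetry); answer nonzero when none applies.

triangle

m-sum: m₁+m₂ = 1+(-1/2) = 1/2, M = 1/2  ✓
triangle: need |j₁−j₂| ≤ J ≤ j₁+j₂, i.e. J ∈ [5/2, 7/2]; J = 1/2 is outside ✗ ⇒ coefficient is 0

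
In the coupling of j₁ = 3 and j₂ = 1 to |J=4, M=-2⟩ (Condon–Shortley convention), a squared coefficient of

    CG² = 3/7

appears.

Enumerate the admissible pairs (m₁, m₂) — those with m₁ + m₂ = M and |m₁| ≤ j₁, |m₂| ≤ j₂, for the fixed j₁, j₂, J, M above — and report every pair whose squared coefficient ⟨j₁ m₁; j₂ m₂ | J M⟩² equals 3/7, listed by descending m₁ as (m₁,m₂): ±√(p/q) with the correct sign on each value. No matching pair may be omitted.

(-2,0): +√(3/7)

Admissible pairs with m₁+m₂ = M = -2: (-3,1), (-2,0), (-1,-1)
  (m₁,m₂)=(-1,-1): CG² = 15/28, CG = +√(15/28)
  (m₁,m₂)=(-2,0): CG² = 3/7, CG = +√(3/7)   ← matches the target
  (m₁,m₂)=(-3,1): CG² = 1/28, CG = +√(1/28)
Pairs with CG² = 3/7: (-2,0): +√(3/7)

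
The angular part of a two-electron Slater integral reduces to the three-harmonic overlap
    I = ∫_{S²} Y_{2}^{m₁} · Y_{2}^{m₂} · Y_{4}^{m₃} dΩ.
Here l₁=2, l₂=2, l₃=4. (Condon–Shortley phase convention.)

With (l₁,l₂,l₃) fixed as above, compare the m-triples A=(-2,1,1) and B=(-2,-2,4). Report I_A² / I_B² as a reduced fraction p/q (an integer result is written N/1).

1/14

l's match ⇒ only the (l;m) 3-j factors differ between A and B.
A: triangle coeff Δ(2,2,4) = 1/630; Σ_t [0,0]: t=0:+1/144 = 1/144; (3j)²=1/126 [(2 2 4; -2 1 1)], sign=-1
B: triangle coeff Δ(2,2,4) = 1/630; Σ_t [0,0]: t=0:+1/576 = 1/576; (3j)²=1/9 [(2 2 4; -2 -2 4)], sign=+1
I_A²/I_B² = (1/126)/(1/9) = 1/14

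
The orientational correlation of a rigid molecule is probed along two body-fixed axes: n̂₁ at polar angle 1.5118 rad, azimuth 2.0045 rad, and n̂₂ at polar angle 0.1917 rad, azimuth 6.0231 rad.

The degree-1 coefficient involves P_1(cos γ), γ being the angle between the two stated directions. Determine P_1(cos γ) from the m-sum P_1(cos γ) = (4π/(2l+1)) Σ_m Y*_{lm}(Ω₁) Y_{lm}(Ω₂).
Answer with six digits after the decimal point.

-0.063740

Summing Y*_{l m}(θ₁,φ₁)·Y_{l m}(θ₂,φ₂) over m ∈ [−1, 1]; prefactor 4π/(2·1+1) = 4.188790:
  m=-1: (-0.14494 + 0.31296j) × (0.06361 + 0.01693j) = -0.01452 + 0.01745j  (running Σ = -0.01452 + 0.01745j)
  m=0: (0.02881 + 0.00000j) × (0.47965 + 0.00000j) = 0.01382 + 0.00000j  (running Σ = -0.00070 + 0.01745j)
  m=1: (0.14494 + 0.31296j) × (-0.06361 + 0.01693j) = -0.01452 - 0.01745j  (running Σ = -0.01522 + 0.00000j)
Total Σ_m = -0.01522 + 0.00000j. Multiply by 4.188790: -0.06374 + 0.00000j. P_1(cos γ) = -0.063740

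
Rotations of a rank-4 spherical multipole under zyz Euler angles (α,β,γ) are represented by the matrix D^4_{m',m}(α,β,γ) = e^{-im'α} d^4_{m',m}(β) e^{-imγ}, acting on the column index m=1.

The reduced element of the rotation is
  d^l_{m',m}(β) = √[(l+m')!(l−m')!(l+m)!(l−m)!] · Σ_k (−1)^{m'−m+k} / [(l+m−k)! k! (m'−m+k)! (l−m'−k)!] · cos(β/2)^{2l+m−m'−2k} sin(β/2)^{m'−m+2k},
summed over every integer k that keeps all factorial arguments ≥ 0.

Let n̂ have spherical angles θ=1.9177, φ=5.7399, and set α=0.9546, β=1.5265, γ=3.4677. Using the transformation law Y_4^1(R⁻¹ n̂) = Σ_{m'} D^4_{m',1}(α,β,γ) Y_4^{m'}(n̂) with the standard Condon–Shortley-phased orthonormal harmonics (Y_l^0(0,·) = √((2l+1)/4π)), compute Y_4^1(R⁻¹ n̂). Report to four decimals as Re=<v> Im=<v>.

Re=-0.0018 Im=0.0751

Need the full column D^4_{m',1} for m'=−4..4 at α=0.9546, β=1.5265, γ=3.4677.
cos(β/2)=0.722593, sin(β/2)=0.691274
d^4_{-4,1}: single k=5 term ⇒ +0.445682;  D = +0.418555+0.153116i
d^4_{-3,1}: k∈[4..5] ⇒ +0.823558 -0.452228 = +0.371330;  D = +0.305652-0.210862i
d^4_{-2,1}: k∈[3..5] ⇒ +0.920310 -1.263390 +0.231249 = -0.111831;  D = -0.001375+0.111823i
d^4_{-1,1}: k∈[2..5] ⇒ +0.680241 -1.867654 +0.854631 -0.052143 = -0.384925;  D = +0.311372+0.226308i
d^4_{0,1}: k∈[1..4] ⇒ +0.317996 -1.746165 +1.598076 -0.243758 = -0.073851;  D = +0.069958-0.023659i
d^4_{1,1}: k∈[0..3] ⇒ +0.074328 -1.020362 +1.867654 -0.569754 = +0.351866;  D = -0.100647+0.337164i
d^4_{2,1}: k∈[0..2] ⇒ -0.301678 +1.380465 -0.842260 = +0.236527;  D = +0.145860+0.186198i
d^4_{3,1}: k∈[0..1] ⇒ +0.539925 -0.823558 = -0.283633;  D = -0.283302+0.013698i
d^4_{4,1}: single k=0 term ⇒ -0.486982;  D = -0.261922+0.410547i
Y_4^{m'}(θ=1.9177,φ=5.7399) and Σ D·Y over m':
  (+0.4186+0.1531i)·(-0.1961+0.2852i)  (+0.3057-0.2109i)·(+0.0209-0.3533i)  (-0.0014+0.1118i)·(-0.0263-0.0500i)  (+0.3114+0.2263i)·(+0.2837+0.1713i)  (+0.0700-0.0237i)·(-0.0000+0.0000i)  (-0.1006+0.3372i)·(-0.2837+0.1713i)  (+0.1459+0.1862i)·(-0.0263+0.0500i)  (-0.2833+0.0137i)·(-0.0209-0.3533i)  (-0.2619+0.4105i)·(-0.1961-0.2852i)
Y_4^1(R⁻¹ n̂) = -0.001818+0.075133i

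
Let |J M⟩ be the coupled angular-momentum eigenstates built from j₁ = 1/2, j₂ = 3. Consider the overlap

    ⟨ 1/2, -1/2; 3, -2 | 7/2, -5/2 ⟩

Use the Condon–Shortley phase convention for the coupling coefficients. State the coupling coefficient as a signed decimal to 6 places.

triangle: 0!·1!·6!/8! = 720/40320
(j±m)!: 0!·1!·1!·5!·1!·6! = 86400
prefactor² = (2J+1)·Δ·N² = 86400/7
  k=0: +1/(0!·0!·1!·1!·0!·5!) = 1/120
Σ = 1/120  ⇒  CG² = 86400/7·(1/120)² = 6/7
CG = +√(6/7) = +0.925820

+0.925820  (= +√(6/7))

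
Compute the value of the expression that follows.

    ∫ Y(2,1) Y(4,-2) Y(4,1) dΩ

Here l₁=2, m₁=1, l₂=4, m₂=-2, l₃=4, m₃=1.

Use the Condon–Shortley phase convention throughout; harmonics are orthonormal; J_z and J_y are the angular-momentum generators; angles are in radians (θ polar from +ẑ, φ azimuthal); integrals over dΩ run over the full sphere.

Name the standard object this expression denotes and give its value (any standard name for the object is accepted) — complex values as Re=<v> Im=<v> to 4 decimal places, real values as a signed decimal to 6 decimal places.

This is a Gaunt coefficient — the integral of a triple product of spherical harmonics over the sphere.
Checks pass: Σm=0; 10 even; l₃=4∈[2,6].
(2·2+1)(2·4+1)(2·4+1) = 405
Δ: 2! 2! 6! / 11! → 1/13860
sum: t=0:+1/192 t=1:−1/36 t=2:+1/192 = -5/288
3j²(2 4 4; 0 0 0) = Δ·Π!·Σ² = 20/693  (sign -1)
sum: t=0:+1/96 t=1:−1/240 = 1/160
3j²(2 4 4; 1 -2 1) = Δ·Π!·Σ² = 27/1540  (sign -1)
combine: 4πI² = 405·20/693·27/1540 = 1215/5929
take √, sign +1: I = 0.12770047

Gaunt coefficient, +0.127700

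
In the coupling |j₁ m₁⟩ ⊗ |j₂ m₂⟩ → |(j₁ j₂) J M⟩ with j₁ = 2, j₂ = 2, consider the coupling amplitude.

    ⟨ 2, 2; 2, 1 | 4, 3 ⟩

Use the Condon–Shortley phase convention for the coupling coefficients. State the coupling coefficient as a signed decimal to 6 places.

√[9·0!4!4!/9! · 4!0!3!1!7!1!] = √(10368)
  +(−1)^0/∏(0,0,0,3,4,1)! = 1/144  (running 1/144)
⟨..|..⟩ = √(10368)·(1/144) = +0.707107

+0.707107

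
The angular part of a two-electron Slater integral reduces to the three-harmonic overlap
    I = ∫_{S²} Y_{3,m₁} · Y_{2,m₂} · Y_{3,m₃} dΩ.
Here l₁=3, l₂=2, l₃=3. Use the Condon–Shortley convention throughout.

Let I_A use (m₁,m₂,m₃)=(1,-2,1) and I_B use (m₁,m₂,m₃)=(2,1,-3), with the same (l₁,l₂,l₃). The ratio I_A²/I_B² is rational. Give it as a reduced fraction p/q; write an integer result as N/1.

24/25

l's match ⇒ only the (l;m) 3-j factors differ between A and B.
A: triangle coeff Δ(3,2,3) = 1/3780; Σ_t [0,0]: t=0:+1/16 = 1/16; (3j)²=2/35 [(3 2 3; 1 -2 1)], sign=+1
B: triangle coeff Δ(3,2,3) = 1/3780; Σ_t [1,1]: t=1:−1/48 = -1/48; (3j)²=5/84 [(3 2 3; 2 1 -3)], sign=-1
I_A²/I_B² = (2/35)/(5/84) = 24/25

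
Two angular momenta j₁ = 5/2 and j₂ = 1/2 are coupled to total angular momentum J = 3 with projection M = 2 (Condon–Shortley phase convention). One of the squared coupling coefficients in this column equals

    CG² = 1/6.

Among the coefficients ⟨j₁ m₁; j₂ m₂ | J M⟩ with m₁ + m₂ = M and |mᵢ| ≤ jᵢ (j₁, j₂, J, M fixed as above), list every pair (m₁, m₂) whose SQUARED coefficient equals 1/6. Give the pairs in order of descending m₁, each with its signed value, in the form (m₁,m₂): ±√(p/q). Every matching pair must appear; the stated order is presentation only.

Admissible pairs with m₁+m₂ = M = 2: (3/2,1/2), (5/2,-1/2)
  (m₁,m₂)=(5/2,-1/2): CG² = 1/6, CG = +√(1/6)   ← matches the target
  (m₁,m₂)=(3/2,1/2): CG² = 5/6, CG = +√(5/6)
Pairs with CG² = 1/6: (5/2,-1/2): +√(1/6)

(5/2,-1/2): +√(1/6)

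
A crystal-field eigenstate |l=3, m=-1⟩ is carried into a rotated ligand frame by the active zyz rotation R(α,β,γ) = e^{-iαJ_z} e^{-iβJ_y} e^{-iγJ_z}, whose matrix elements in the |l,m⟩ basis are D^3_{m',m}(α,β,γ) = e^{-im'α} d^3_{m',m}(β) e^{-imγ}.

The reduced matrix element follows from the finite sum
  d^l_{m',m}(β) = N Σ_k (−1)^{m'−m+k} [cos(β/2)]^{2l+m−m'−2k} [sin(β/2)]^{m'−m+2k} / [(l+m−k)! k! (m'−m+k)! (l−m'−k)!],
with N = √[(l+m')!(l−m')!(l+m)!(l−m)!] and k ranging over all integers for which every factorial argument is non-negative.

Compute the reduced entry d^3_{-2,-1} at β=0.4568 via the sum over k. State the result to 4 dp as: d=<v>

d=0.5599

d^3_{-2,-1}(β=0.4568) via the finite sum:
With c≡cos(β/2)=0.974030 and s≡sin(β/2)=0.226419, N=[1·120·2·24]^{1/2}=75.894664
Admissible k: 1..2 (factorial args all ≥0)
  k=1: (−1)^0·75.8947/(24)·0.9740^5·0.2264^1 = +0.627733
  k=2: (−1)^1·75.8947/(12)·0.9740^3·0.2264^3 = -0.067840
d^3_{-2,-1}(0.4568) = +0.627733 -0.067840 = +0.559893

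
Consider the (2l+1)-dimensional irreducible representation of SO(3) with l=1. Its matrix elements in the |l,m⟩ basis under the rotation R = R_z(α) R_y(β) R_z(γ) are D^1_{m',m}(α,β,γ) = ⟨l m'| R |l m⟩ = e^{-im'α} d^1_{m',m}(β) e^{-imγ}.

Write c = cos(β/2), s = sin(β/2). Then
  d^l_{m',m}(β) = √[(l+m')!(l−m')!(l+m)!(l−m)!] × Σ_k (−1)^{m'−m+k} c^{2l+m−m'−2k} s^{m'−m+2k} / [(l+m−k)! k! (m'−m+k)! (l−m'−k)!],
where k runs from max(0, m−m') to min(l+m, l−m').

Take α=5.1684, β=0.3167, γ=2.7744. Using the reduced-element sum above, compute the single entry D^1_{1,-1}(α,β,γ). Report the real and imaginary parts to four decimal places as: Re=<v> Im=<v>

D^1_{1,-1}(5.1684,0.3167,2.7744) = e^{-i·1·5.1684}·d^1_{1,-1}(0.3167)·e^{-i·-1·2.7744}. Compute d first:
With c≡cos(β/2)=0.987489 and s≡sin(β/2)=0.157689, N=[2·1·1·2]^{1/2}=2.000000
k∈{0} keeps every argument non-negative
  k=0: (−1)^2·2.0000/(2)·0.9875^0·0.1577^2 = +0.024866
d^1_{1,-1}(0.3167) = +0.024866
Phases: e^{-i·(1)·5.1684}=+0.440370+0.897816i, e^{-i·(-1)·2.7744}=-0.933339+0.358997i ⇒ D=-0.018235-0.016906i

Re=-0.0182 Im=-0.0169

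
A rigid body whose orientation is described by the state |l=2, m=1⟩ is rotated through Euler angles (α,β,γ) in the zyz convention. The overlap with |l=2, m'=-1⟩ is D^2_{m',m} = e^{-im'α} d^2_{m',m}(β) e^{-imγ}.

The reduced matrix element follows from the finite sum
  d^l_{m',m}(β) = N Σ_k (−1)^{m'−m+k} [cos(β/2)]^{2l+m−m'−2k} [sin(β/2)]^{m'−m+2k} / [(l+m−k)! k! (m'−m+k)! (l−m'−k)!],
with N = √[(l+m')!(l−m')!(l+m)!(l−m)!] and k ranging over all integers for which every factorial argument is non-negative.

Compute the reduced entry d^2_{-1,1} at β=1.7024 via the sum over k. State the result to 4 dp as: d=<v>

d=0.4172

d^2_{-1,1}(β=1.7024) via the finite sum:
With c≡cos(β/2)=0.659081 and s≡sin(β/2)=0.752072, N=[1·6·6·1]^{1/2}=6.000000
k: max(0,(1)−(-1))=2 … min(2+(1),2−(-1))=3
  k=2: (−1)^0·6.0000/(2)·0.6591^2·0.7521^2 = +0.737085
  k=3: (−1)^1·6.0000/(6)·0.6591^0·0.7521^4 = -0.319917
d^2_{-1,1}(1.7024) = +0.737085 -0.319917 = +0.417168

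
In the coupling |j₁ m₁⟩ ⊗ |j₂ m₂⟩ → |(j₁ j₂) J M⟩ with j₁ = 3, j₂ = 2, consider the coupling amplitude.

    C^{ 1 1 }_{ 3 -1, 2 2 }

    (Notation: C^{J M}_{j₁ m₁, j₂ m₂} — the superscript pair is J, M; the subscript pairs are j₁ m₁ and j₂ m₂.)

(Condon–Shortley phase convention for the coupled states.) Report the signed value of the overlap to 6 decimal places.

+0.169031  (= +√(1/35))

j₁+j₂−J=4  J+j₁−j₂=2  J−j₁+j₂=0  j₁+j₂+J+1=7
(j₁±m₁, j₂±m₂, J±M) = (2,4,4,0,2,0)
P² = 2304/35
sum k=4..4:
  [4] +1/48 = 1/48
S = 1/48
C² = P²·S² = 1/35 ; C = +0.169031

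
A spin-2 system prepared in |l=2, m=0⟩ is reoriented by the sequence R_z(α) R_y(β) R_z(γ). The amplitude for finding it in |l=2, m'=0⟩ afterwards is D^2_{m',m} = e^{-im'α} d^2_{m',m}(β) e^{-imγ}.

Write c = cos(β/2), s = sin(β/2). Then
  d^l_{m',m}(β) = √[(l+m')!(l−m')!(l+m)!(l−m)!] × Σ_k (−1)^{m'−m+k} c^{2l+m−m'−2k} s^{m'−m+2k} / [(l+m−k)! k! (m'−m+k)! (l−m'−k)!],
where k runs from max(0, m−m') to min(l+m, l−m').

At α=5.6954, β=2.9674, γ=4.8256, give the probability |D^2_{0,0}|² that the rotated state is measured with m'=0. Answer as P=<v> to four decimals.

First d^2_{0,0}(β=2.9674), then the phase factors e^{-i(0)α} and e^{-i(0)γ}:
c=cos(2.967400/2)=0.086986, s=sin(2.967400/2)=0.996210; N=√[2·2·2·2]=4.000000
The bounds max(0,m−m')=0 and min(l+m,l−m')=2 give 3 terms
  k=0: (−1)^0·4.0000/(4)·0.0870^4·0.9962^0 = +0.000057
  k=1: (−1)^1·4.0000/(1)·0.0870^2·0.9962^2 = -0.030037
  k=2: (−1)^2·4.0000/(4)·0.0870^0·0.9962^4 = +0.984924
d^2_{0,0}(2.9674) = +0.000057 -0.030037 +0.984924 = +0.954944
|D^2_{0,0}|² = |d^2_{0,0}(β)|² = (+0.954944)² = 0.911918 (the z-rotation phases have unit modulus)

P=0.9119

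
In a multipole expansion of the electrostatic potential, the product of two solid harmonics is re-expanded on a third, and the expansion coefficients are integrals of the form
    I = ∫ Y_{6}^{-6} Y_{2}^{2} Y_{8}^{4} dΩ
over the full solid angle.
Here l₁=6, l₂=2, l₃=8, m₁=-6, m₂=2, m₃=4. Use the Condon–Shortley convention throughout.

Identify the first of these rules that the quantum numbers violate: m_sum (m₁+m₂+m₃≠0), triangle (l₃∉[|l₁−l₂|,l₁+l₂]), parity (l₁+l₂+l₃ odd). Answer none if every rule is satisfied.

none

azimuthal sum: -6 + 2 + 4 = 0  ✓
4 ≤ 8 ≤ 8 (triangle on l)  ✓
L = 6 + 2 + 8 = 16 (even)  ✓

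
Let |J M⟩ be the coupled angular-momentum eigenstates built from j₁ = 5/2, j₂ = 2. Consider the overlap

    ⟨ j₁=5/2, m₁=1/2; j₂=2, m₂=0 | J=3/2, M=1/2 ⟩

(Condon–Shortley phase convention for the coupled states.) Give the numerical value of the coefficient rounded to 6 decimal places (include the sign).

−√(2/35) ≈ -0.239046

j₁+j₂−J=3  J+j₁−j₂=2  J−j₁+j₂=1  j₁+j₂+J+1=7
(j₁±m₁, j₂±m₂, J±M) = (3,2,2,2,2,1)
P² = 32/35
sum k=1..2:
  [1] −1/2 = -1/2
  [2] +1/4 = 1/4
S = -1/4
C² = P²·S² = 2/35 ; C = -0.239046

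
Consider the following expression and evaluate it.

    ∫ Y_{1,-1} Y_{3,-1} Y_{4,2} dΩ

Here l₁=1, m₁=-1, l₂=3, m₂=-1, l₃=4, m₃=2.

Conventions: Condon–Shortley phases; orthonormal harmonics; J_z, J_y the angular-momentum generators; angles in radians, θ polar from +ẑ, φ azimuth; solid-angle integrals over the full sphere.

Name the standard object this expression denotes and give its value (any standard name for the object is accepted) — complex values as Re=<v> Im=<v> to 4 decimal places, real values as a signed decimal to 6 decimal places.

Gaunt coefficient, +0.238414

This is a Gaunt coefficient — the integral of a triple product of spherical harmonics over the sphere.
Rules hold: Σm=0, L=8 even, 2≤4≤4.
N = 3·7·9 = 189
Δ = 0!·2!·6!/9! = 1/252
Racah Σ t=0..0: t=0:+1/36 = 1/36
⇒ 3j(1 3 4; 0 0 0)² = 4/63, sgn +1
Racah Σ t=0..0: t=0:+1/96 = 1/96
⇒ 3j(1 3 4; -1 -1 2)² = 5/84, sgn +1
4πI² = N·(3j₀)²·(3jₘ)² = 5/7
I = +1·√(0.714286/4π) = 0.23841361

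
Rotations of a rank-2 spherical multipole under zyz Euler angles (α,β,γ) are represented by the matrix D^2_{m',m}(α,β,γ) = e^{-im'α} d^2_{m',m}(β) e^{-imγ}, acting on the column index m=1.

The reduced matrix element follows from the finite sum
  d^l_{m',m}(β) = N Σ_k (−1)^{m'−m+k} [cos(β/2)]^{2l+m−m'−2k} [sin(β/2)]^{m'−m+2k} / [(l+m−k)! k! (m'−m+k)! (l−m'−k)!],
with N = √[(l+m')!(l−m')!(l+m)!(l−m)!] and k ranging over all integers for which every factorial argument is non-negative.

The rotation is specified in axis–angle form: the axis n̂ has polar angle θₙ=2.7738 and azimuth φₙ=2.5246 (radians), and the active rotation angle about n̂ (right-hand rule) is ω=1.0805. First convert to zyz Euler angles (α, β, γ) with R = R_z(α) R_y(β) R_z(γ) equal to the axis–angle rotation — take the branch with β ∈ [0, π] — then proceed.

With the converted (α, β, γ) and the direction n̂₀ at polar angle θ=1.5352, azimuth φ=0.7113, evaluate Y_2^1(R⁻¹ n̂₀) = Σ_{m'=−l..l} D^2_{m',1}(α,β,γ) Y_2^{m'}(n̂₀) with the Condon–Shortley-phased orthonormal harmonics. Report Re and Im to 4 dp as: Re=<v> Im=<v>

Re=0.0499 Im=-0.2690

Axis–angle → zyz. n̂ = (sinθₙcosφₙ, sinθₙsinφₙ, cosθₙ) = (-0.293262, +0.208034, -0.933123), ω = 1.0805.
R = I cosω + sinω [n̂]ₓ + (1−cosω) n̂n̂ᵀ gives
  R = [+0.516392, +0.790915, +0.328318; -0.855476, +0.493786, +0.156002; -0.038735, -0.361426, +0.931596]
β = atan2(√(R₁₃²+R₂₃²), R₃₃) = 0.372018; α = atan2(R₂₃, R₁₃) mod 2π = 0.443575; γ = atan2(R₃₂, −R₃₁) mod 2π = 4.819153
Need the full column D^2_{m',1} for m'=−2..2 at α=0.4436, β=0.3720, γ=4.8192.
cos(β/2)=0.982750, sin(β/2)=0.184938
d^2_{-2,1}: single k=3 term ⇒ +0.012432;  D = -0.008747+0.008835i
d^2_{-1,1}: k∈[2..3] ⇒ +0.099097 -0.001170 = +0.097927;  D = -0.032363+0.092425i
d^2_{0,1}: k∈[1..2] ⇒ +0.429963 -0.015226 = +0.414737;  D = +0.044195+0.412375i
d^2_{1,1}: k∈[0..1] ⇒ +0.932766 -0.099097 = +0.833669;  D = +0.435989+0.710575i
d^2_{2,1}: single k=0 term ⇒ -0.351064;  D = -0.294250-0.191475i
Y_2^{m'}(θ=1.5352,φ=0.7113) and Σ D·Y over m':
  (-0.0087+0.0088i)·(+0.0570-0.3816i)  (-0.0324+0.0924i)·(+0.0208-0.0179i)  (+0.0442+0.4124i)·(-0.3142+0.0000i)  (+0.4360+0.7106i)·(-0.0208-0.0179i)  (-0.2942-0.1915i)·(+0.0570+0.3816i)
Y_2^1(R⁻¹ n̂) = +0.049940-0.269011i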